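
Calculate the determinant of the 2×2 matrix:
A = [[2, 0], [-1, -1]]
-2

For A = [[a, b], [c, d]], det(A) = a*d - b*c.
det(A) = (2)*(-1) - (0)*(-1) = -2 - 0 = -2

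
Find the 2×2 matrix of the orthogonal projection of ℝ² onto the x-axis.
[[1, 0], [0, 0]]

The orthogonal projection onto the line spanned by a nonzero vector u = (a, b) has matrix P = (u uᵀ) / (uᵀ u) = (1/(a² + b²)) · [[a², ab], [ab, b²]].
Here u = (1, 0), so a² + b² = 1 + 0 = 1.
P = (1/1) · [[1, 0], [0, 0]] = [[1, 0], [0, 0]].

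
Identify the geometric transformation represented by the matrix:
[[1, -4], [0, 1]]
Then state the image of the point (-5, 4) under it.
horizontal shear with factor -4; image of (-5, 4) is (-21, 4)

The matrix [[1, k], [0, 1]] sends (x, y) to (x + -4y, y), leaving the y-coordinate fixed: a horizontal shear.
The matrix [[1, -4], [0, 1]] represents: horizontal shear with factor -4.
Applying it to (-5, 4): [1·-5 + -4·4, 0·-5 + 1·4] = (-21, 4).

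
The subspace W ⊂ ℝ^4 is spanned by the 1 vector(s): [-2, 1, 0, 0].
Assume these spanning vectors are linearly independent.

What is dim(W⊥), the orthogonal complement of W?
dim(W⊥) = 3

For any subspace W of ℝ^n, dim(W) + dim(W⊥) = n (the whole-space dimension).
Here the given 1 vectors are linearly independent, so dim(W) = 1.
Thus dim(W⊥) = n - dim(W) = 4 - 1 = 3.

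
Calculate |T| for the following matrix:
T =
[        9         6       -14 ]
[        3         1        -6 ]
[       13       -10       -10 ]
det(T) = -316

Expand along row 0 (cofactor expansion): det(T) = a*(e*i - f*h) - b*(d*i - f*g) + c*(d*h - e*g), where the 3×3 is [[a, b, c], [d, e, f], [g, h, i]].
Minor M_00 = (1)*(-10) - (-6)*(-10) = -10 - 60 = -70.
Minor M_01 = (3)*(-10) - (-6)*(13) = -30 + 78 = 48.
Minor M_02 = (3)*(-10) - (1)*(13) = -30 - 13 = -43.
det(T) = (9)*(-70) - (6)*(48) + (-14)*(-43) = -630 - 288 + 602 = -316.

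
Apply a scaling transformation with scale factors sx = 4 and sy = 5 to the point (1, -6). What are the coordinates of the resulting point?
(4, -30)

Scaling matrix:
[[4, 0], [0, 5]]
Result: (1 × 4, -6 × 5) = (4, -30)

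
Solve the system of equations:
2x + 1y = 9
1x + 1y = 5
x = 4, y = 1

Use elimination (row reduction):
Equation 1: 2x + 1y = 9.
Equation 2: 1x + 1y = 5.
Multiply Eq1 by 1 and Eq2 by 2: 2x + 1y = 9;  2x + 2y = 10.
Subtract: (1)y = 1, so y = 1.
Back-substitute into Eq1: 2x + 1*(1) = 9, so x = 4.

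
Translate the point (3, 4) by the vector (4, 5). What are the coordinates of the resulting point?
(7, 9)

Translation by (4, 5):
x' = 3 + 4 = 7
y' = 4 + 5 = 9
Homogeneous matrix: [[1, 0, 4], [0, 1, 5], [0, 0, 1]]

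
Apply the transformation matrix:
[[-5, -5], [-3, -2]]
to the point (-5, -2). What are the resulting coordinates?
(35, 19)

Matrix multiplication:
[[-5, -5], [-3, -2]] × [-5, -2]ᵀ
= [-5×-5 + -5×-2, -3×-5 + -2×-2]ᵀ
= [35.0000, 19.0000]ᵀ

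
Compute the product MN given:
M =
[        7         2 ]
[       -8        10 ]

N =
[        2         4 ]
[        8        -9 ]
MN =
[       30        10 ]
[       64      -122 ]

Matrix multiplication: (MN)[i][j] = sum over k of M[i][k] * N[k][j].
  (MN)[0][0] = (7)*(2) + (2)*(8) = 30
  (MN)[0][1] = (7)*(4) + (2)*(-9) = 10
  (MN)[1][0] = (-8)*(2) + (10)*(8) = 64
  (MN)[1][1] = (-8)*(4) + (10)*(-9) = -122
MN =
[       30        10 ]
[       64      -122 ]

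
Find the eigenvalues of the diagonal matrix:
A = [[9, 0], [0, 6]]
λ₁ = 9, λ₂ = 6

The characteristic polynomial of A is det(A - λI) = (9 - λ)(6 - λ) = 0.
The roots are λ = 9 and λ = 6, so the eigenvalues are the diagonal entries.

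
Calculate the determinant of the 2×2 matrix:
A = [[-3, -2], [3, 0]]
6

For A = [[a, b], [c, d]], det(A) = a*d - b*c.
det(A) = (-3)*(0) - (-2)*(3) = 0 - -6 = 6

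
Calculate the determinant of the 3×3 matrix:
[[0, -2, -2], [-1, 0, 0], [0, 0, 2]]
-4

Expansion along first row:
det = 0·det([[0,0],[0,2]]) - -2·det([[-1,0],[0,2]]) + -2·det([[-1,0],[0,0]])
    = 0·(0·2 - 0·0) - -2·(-1·2 - 0·0) + -2·(-1·0 - 0·0)
    = 0·0 - -2·-2 + -2·0
    = 0 + -4 + 0 = -4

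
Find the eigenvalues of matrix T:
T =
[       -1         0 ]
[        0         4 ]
λ = -1, 4

Solve det(T - λI) = 0. For a 2×2 matrix the characteristic equation is λ² - (trace)λ + det = 0.
trace(T) = a + d = -1 + 4 = 3.
det(T) = a*d - b*c = (-1)*(4) - (0)*(0) = -4 - 0 = -4.
Characteristic equation: λ² - (3)λ + (-4) = 0.
Discriminant = (3)² - 4*(-4) = 9 + 16 = 25.
λ = (3 ± √25) / 2 = (3 ± 5) / 2 = -1, 4.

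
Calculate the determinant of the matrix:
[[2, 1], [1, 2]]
3

For a 2×2 matrix [[a, b], [c, d]], det = ad - bc
det = (2)(2) - (1)(1) = 4 - 1 = 3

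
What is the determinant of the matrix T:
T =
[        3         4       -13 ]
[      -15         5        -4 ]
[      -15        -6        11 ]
det(T) = -1152

Expand along row 0 (cofactor expansion): det(T) = a*(e*i - f*h) - b*(d*i - f*g) + c*(d*h - e*g), where the 3×3 is [[a, b, c], [d, e, f], [g, h, i]].
Minor M_00 = (5)*(11) - (-4)*(-6) = 55 - 24 = 31.
Minor M_01 = (-15)*(11) - (-4)*(-15) = -165 - 60 = -225.
Minor M_02 = (-15)*(-6) - (5)*(-15) = 90 + 75 = 165.
det(T) = (3)*(31) - (4)*(-225) + (-13)*(165) = 93 + 900 - 2145 = -1152.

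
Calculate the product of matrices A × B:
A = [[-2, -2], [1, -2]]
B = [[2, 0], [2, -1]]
[[-8, 2], [-2, 2]]

Matrix multiplication:
C[0][0] = -2×2 + -2×2 = -8
C[0][1] = -2×0 + -2×-1 = 2
C[1][0] = 1×2 + -2×2 = -2
C[1][1] = 1×0 + -2×-1 = 2
Result: [[-8, 2], [-2, 2]]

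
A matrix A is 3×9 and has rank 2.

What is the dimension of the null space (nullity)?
7

The rank-nullity theorem for an m×n matrix states:
rank(A) + nullity(A) = n (the number of columns).
Here n = 9 and rank(A) = 2, so nullity(A) = 9 - 2 = 7.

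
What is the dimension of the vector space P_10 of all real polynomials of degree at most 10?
Dimension = 11

A polynomial of degree at most 10 can be written as a₀ + a₁x + a₂x² + … + a_10x^10, with 11 free coefficients a₀, …, a_10.
The set {1, x, x², …, x^10} is a basis: it spans P_10 (every such polynomial is a linear combination of these) and is linearly independent (a polynomial is zero iff all its coefficients are zero).
Therefore dim(P_10) = 10 + 1 = 11.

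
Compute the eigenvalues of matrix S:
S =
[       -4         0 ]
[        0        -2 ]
λ = -4, -2

Solve det(S - λI) = 0. For a 2×2 matrix the characteristic equation is λ² - (trace)λ + det = 0.
trace(S) = a + d = -4 - 2 = -6.
det(S) = a*d - b*c = (-4)*(-2) - (0)*(0) = 8 - 0 = 8.
Characteristic equation: λ² - (-6)λ + (8) = 0.
Discriminant = (-6)² - 4*(8) = 36 - 32 = 4.
λ = (-6 ± √4) / 2 = (-6 ± 2) / 2 = -4, -2.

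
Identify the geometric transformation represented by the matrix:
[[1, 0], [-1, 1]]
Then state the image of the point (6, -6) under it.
vertical shear with factor -1; image of (6, -6) is (6, -12)

The matrix [[1, 0], [k, 1]] sends (x, y) to (x, -1x + y), leaving the x-coordinate fixed: a vertical shear.
The matrix [[1, 0], [-1, 1]] represents: vertical shear with factor -1.
Applying it to (6, -6): [1·6 + 0·-6, -1·6 + 1·-6] = (6, -12).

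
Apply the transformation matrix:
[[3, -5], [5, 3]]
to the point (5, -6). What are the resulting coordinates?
(45, 7)

Matrix multiplication:
[[3, -5], [5, 3]] × [5, -6]ᵀ
= [3×5 + -5×-6, 5×5 + 3×-6]ᵀ
= [45.0000, 7.0000]ᵀ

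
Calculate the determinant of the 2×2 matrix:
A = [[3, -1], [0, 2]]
6

For A = [[a, b], [c, d]], det(A) = a*d - b*c.
det(A) = (3)*(2) - (-1)*(0) = 6 - 0 = 6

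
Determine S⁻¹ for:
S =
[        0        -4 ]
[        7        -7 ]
det(S) = 28
S⁻¹ =
[     -1/4       1/7 ]
[     -1/4         0 ]

For a 2×2 matrix S = [[a, b], [c, d]] with det(S) ≠ 0, S⁻¹ = (1/det(S)) * [[d, -b], [-c, a]].
det(S) = (0)*(-7) - (-4)*(7) = 0 + 28 = 28.
S⁻¹ = (1/28) * [[-7, 4], [-7, 0]].
Dividing each entry by 28 and reducing:
S⁻¹ =
[     -1/4       1/7 ]
[     -1/4         0 ]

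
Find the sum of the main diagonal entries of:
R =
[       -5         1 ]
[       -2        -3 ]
tr(R) = -5 - 3 = -8

The trace of a square matrix is the sum of its diagonal entries.
Diagonal entries of R: R[0][0] = -5, R[1][1] = -3.
tr(R) = -5 - 3 = -8.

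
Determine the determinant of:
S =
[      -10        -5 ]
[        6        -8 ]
det(S) = 110

For a 2×2 matrix [[a, b], [c, d]], det = a*d - b*c.
det(S) = (-10)*(-8) - (-5)*(6) = 80 + 30 = 110.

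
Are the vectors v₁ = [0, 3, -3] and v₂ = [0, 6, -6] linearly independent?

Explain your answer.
No, linearly dependent (v₂ = 2·v₁)

Check whether there is a scalar k with v₂ = k·v₁.
Comparing components, k = 2 satisfies 2·[0, 3, -3] = [0, 6, -6].
Since v₂ is a scalar multiple of v₁, the two vectors are linearly dependent.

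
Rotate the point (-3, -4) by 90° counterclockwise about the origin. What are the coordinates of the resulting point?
(4, -3)

Rotation matrix R(θ) = [[cos θ, -sin θ], [sin θ, cos θ]]; for θ = 90°:
R = [[0, -1], [1, 0]]
Result: R × [-3, -4]ᵀ = [0·-3 + (-1)·-4, 1·-3 + (0)·-4]ᵀ = (4, -3)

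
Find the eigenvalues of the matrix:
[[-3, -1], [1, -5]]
λ = -4 and λ = -4

Characteristic equation: det(A - λI) = 0
λ² - (trace)λ + (det) = 0
λ² - (-8)λ + (16) = 0
λ² + 8λ + 16 = 0
Solving: λ = -4, -4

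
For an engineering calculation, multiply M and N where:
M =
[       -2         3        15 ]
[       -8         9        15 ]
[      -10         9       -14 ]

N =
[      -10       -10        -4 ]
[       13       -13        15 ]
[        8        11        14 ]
MN =
[      179       146       263 ]
[      317       128       377 ]
[      105      -171       -21 ]

Matrix multiplication: (MN)[i][j] = sum over k of M[i][k] * N[k][j].
  (MN)[0][0] = (-2)*(-10) + (3)*(13) + (15)*(8) = 179
  (MN)[0][1] = (-2)*(-10) + (3)*(-13) + (15)*(11) = 146
  (MN)[0][2] = (-2)*(-4) + (3)*(15) + (15)*(14) = 263
  (MN)[1][0] = (-8)*(-10) + (9)*(13) + (15)*(8) = 317
  (MN)[1][1] = (-8)*(-10) + (9)*(-13) + (15)*(11) = 128
  (MN)[1][2] = (-8)*(-4) + (9)*(15) + (15)*(14) = 377
  (MN)[2][0] = (-10)*(-10) + (9)*(13) + (-14)*(8) = 105
  (MN)[2][1] = (-10)*(-10) + (9)*(-13) + (-14)*(11) = -171
  (MN)[2][2] = (-10)*(-4) + (9)*(15) + (-14)*(14) = -21
MN =
[      179       146       263 ]
[      317       128       377 ]
[      105      -171       -21 ]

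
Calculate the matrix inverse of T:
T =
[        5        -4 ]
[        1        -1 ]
det(T) = -1
T⁻¹ =
[        1        -4 ]
[        1        -5 ]

For a 2×2 matrix T = [[a, b], [c, d]] with det(T) ≠ 0, T⁻¹ = (1/det(T)) * [[d, -b], [-c, a]].
det(T) = (5)*(-1) - (-4)*(1) = -5 + 4 = -1.
T⁻¹ = (1/-1) * [[-1, 4], [-1, 5]].
Dividing each entry by -1 and reducing:
T⁻¹ =
[        1        -4 ]
[        1        -5 ]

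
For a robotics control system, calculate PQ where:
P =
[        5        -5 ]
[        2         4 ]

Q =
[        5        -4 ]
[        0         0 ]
PQ =
[       25       -20 ]
[       10        -8 ]

Matrix multiplication: (PQ)[i][j] = sum over k of P[i][k] * Q[k][j].
  (PQ)[0][0] = (5)*(5) + (-5)*(0) = 25
  (PQ)[0][1] = (5)*(-4) + (-5)*(0) = -20
  (PQ)[1][0] = (2)*(5) + (4)*(0) = 10
  (PQ)[1][1] = (2)*(-4) + (4)*(0) = -8
PQ =
[       25       -20 ]
[       10        -8 ]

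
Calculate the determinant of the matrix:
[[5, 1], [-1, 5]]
26

For a 2×2 matrix [[a, b], [c, d]], det = ad - bc
det = (5)(5) - (1)(-1) = 25 - -1 = 26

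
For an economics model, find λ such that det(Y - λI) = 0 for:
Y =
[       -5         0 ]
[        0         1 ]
λ = -5, 1

Solve det(Y - λI) = 0. For a 2×2 matrix the characteristic equation is λ² - (trace)λ + det = 0.
trace(Y) = a + d = -5 + 1 = -4.
det(Y) = a*d - b*c = (-5)*(1) - (0)*(0) = -5 - 0 = -5.
Characteristic equation: λ² - (-4)λ + (-5) = 0.
Discriminant = (-4)² - 4*(-5) = 16 + 20 = 36.
λ = (-4 ± √36) / 2 = (-4 ± 6) / 2 = -5, 1.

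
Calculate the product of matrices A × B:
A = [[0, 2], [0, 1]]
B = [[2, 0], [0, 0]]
[[0, 0], [0, 0]]

Matrix multiplication:
C[0][0] = 0×2 + 2×0 = 0
C[0][1] = 0×0 + 2×0 = 0
C[1][0] = 0×2 + 1×0 = 0
C[1][1] = 0×0 + 1×0 = 0
Result: [[0, 0], [0, 0]]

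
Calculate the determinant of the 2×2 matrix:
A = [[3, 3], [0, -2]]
-6

For A = [[a, b], [c, d]], det(A) = a*d - b*c.
det(A) = (3)*(-2) - (3)*(0) = -6 - 0 = -6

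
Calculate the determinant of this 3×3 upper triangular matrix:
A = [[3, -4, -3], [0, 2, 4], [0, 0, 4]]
24

The determinant of a triangular matrix is the product of its diagonal entries (the off-diagonal entries above the diagonal do not affect it).
det(A) = (3) * (2) * (4) = 24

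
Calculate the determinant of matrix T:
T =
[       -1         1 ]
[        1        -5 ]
det(T) = 4

For a 2×2 matrix [[a, b], [c, d]], det = a*d - b*c.
det(T) = (-1)*(-5) - (1)*(1) = 5 - 1 = 4.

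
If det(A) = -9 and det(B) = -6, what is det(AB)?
54

Use the multiplicative property of determinants: det(AB) = det(A)*det(B).
det(AB) = (-9)*(-6) = 54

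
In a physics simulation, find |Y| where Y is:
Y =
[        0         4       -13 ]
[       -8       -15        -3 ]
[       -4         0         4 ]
det(Y) = 956

Expand along row 0 (cofactor expansion): det(Y) = a*(e*i - f*h) - b*(d*i - f*g) + c*(d*h - e*g), where the 3×3 is [[a, b, c], [d, e, f], [g, h, i]].
Minor M_00 = (-15)*(4) - (-3)*(0) = -60 - 0 = -60.
Minor M_01 = (-8)*(4) - (-3)*(-4) = -32 - 12 = -44.
Minor M_02 = (-8)*(0) - (-15)*(-4) = 0 - 60 = -60.
det(Y) = (0)*(-60) - (4)*(-44) + (-13)*(-60) = 0 + 176 + 780 = 956.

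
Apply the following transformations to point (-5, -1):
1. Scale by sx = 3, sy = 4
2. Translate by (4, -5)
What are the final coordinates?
(-11, -9)

Step 1: Scale (-5, -1) by (sx, sy) = (3, 4) → (-15, -4)
Step 2: Translate by (4, -5) → (-11, -9)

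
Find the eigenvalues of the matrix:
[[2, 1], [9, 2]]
λ = -1 and λ = 5

Characteristic equation: det(A - λI) = 0
λ² - (trace)λ + (det) = 0
λ² - (4)λ + (-5) = 0
λ² - 4λ - 5 = 0
Solving: λ = -1, 5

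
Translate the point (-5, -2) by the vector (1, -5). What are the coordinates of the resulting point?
(-4, -7)

Translation by (1, -5):
x' = -5 + 1 = -4
y' = -2 + -5 = -7
Homogeneous matrix: [[1, 0, 1], [0, 1, -5], [0, 0, 1]]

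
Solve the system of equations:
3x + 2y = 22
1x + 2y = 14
x = 4, y = 5

Use elimination (row reduction):
Equation 1: 3x + 2y = 22.
Equation 2: 1x + 2y = 14.
Multiply Eq1 by 1 and Eq2 by 3: 3x + 2y = 22;  3x + 6y = 42.
Subtract: (4)y = 20, so y = 5.
Back-substitute into Eq1: 3x + 2*(5) = 22, so x = 4.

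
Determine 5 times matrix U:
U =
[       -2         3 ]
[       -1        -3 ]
5U =
[      -10        15 ]
[       -5       -15 ]

Scalar multiplication is elementwise: (5U)[i][j] = 5 * U[i][j].
  (5U)[0][0] = 5 * (-2) = -10
  (5U)[0][1] = 5 * (3) = 15
  (5U)[1][0] = 5 * (-1) = -5
  (5U)[1][1] = 5 * (-3) = -15
5U =
[      -10        15 ]
[       -5       -15 ]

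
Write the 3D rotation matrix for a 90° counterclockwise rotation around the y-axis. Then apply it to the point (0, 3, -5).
R = [[0, 0, 1], [0, 1, 0], [-1, 0, 0]]; R·(0, 3, -5) = (-5, 3, 0)

Rotation matrix for 90° around y-axis:
cos(90°) = 0, sin(90°) = 1
R = [[0, 0, 1], [0, 1, 0], [-1, 0, 0]]
Apply to (0, 3, -5): R·[0, 3, -5]ᵀ = (-5, 3, 0)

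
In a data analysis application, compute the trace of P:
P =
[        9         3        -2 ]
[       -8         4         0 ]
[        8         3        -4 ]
tr(P) = 9 + 4 - 4 = 9

The trace of a square matrix is the sum of its diagonal entries.
Diagonal entries of P: P[0][0] = 9, P[1][1] = 4, P[2][2] = -4.
tr(P) = 9 + 4 - 4 = 9.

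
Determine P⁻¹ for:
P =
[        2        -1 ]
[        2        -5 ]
det(P) = -8
P⁻¹ =
[      5/8      -1/8 ]
[      1/4      -1/4 ]

For a 2×2 matrix P = [[a, b], [c, d]] with det(P) ≠ 0, P⁻¹ = (1/det(P)) * [[d, -b], [-c, a]].
det(P) = (2)*(-5) - (-1)*(2) = -10 + 2 = -8.
P⁻¹ = (1/-8) * [[-5, 1], [-2, 2]].
Dividing each entry by -8 and reducing:
P⁻¹ =
[      5/8      -1/8 ]
[      1/4      -1/4 ]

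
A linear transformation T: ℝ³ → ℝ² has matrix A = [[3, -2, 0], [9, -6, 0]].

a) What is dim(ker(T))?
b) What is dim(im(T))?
dim(ker) = 2, dim(im) = 1

Observe that row 2 = 3 × row 1 (so the rows are linearly dependent).
Thus rank(A) = 1 (only one linearly independent row).
dim(im(T)) = rank(A) = 1.
By the rank-nullity theorem applied to T: ℝ³ → ℝ², rank(A) + nullity(A) = 3 (the domain dimension), so dim(ker(T)) = 3 - 1 = 2.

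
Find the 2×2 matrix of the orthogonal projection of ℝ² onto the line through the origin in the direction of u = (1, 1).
[[1/2, 1/2], [1/2, 1/2]]

The orthogonal projection onto the line spanned by a nonzero vector u = (a, b) has matrix P = (u uᵀ) / (uᵀ u) = (1/(a² + b²)) · [[a², ab], [ab, b²]].
Here u = (1, 1), so a² + b² = 1 + 1 = 2.
P = (1/2) · [[1, 1], [1, 1]] = [[1/2, 1/2], [1/2, 1/2]].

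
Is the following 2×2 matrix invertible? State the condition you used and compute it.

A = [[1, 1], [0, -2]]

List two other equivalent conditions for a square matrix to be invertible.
Yes, invertible; det(A) = -2 ≠ 0. Equivalent conditions: rank(A) = 2; Ax = 0 has only the trivial solution; 0 is not an eigenvalue; the columns of A are linearly independent.

To check invertibility, compute det(A).
The given matrix is triangular, so det(A) equals the product of its diagonal entries = -2 ≠ 0.
Since det(A) ≠ 0, A is invertible.
Equivalent conditions for a square matrix A to be invertible:
- rank(A) = 2 (full rank).
- The homogeneous system Ax = 0 has only the trivial solution x = 0.
- 0 is not an eigenvalue of A.
- The columns (equivalently rows) of A are linearly independent.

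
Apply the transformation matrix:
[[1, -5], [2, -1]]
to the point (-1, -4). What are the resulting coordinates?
(19, 2)

Matrix multiplication:
[[1, -5], [2, -1]] × [-1, -4]ᵀ
= [1×-1 + -5×-4, 2×-1 + -1×-4]ᵀ
= [19.0000, 2.0000]ᵀ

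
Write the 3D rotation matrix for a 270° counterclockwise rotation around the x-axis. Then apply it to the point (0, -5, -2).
R = [[1, 0, 0], [0, 0, 1], [0, -1, 0]]; R·(0, -5, -2) = (0, -2, 5)

Rotation matrix for 270° around x-axis:
cos(270°) = 0, sin(270°) = -1
R = [[1, 0, 0], [0, 0, 1], [0, -1, 0]]
Apply to (0, -5, -2): R·[0, -5, -2]ᵀ = (0, -2, 5)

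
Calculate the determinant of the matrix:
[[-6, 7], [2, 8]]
-62

For a 2×2 matrix [[a, b], [c, d]], det = ad - bc
det = (-6)(8) - (7)(2) = -48 - 14 = -62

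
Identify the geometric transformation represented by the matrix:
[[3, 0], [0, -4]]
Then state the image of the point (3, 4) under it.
non-uniform scaling by (3, -4); image of (3, 4) is (9, -16)

This is diagonal with distinct entries, so it scales the x-axis by 3 and the y-axis by -4.
The matrix [[3, 0], [0, -4]] represents: non-uniform scaling by (3, -4).
Applying it to (3, 4): [3·3 + 0·4, 0·3 + -4·4] = (9, -16).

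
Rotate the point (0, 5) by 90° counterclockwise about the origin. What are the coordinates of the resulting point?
(-5, 0)

Rotation matrix R(θ) = [[cos θ, -sin θ], [sin θ, cos θ]]; for θ = 90°:
R = [[0, -1], [1, 0]]
Result: R × [0, 5]ᵀ = [0·0 + (-1)·5, 1·0 + (0)·5]ᵀ = (-5, 0)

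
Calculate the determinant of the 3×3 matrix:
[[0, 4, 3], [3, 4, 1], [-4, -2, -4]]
62

Expansion along first row:
det = 0·det([[4,1],[-2,-4]]) - 4·det([[3,1],[-4,-4]]) + 3·det([[3,4],[-4,-2]])
    = 0·(4·-4 - 1·-2) - 4·(3·-4 - 1·-4) + 3·(3·-2 - 4·-4)
    = 0·-14 - 4·-8 + 3·10
    = 0 + 32 + 30 = 62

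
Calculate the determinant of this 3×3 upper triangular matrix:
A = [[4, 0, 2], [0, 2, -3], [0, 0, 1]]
8

The determinant of a triangular matrix is the product of its diagonal entries (the off-diagonal entries above the diagonal do not affect it).
det(A) = (4) * (2) * (1) = 8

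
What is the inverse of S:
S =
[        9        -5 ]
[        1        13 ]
det(S) = 122
S⁻¹ =
[   13/122     5/122 ]
[   -1/122     9/122 ]

For a 2×2 matrix S = [[a, b], [c, d]] with det(S) ≠ 0, S⁻¹ = (1/det(S)) * [[d, -b], [-c, a]].
det(S) = (9)*(13) - (-5)*(1) = 117 + 5 = 122.
S⁻¹ = (1/122) * [[13, 5], [-1, 9]].
Dividing each entry by 122 and reducing:
S⁻¹ =
[   13/122     5/122 ]
[   -1/122     9/122 ]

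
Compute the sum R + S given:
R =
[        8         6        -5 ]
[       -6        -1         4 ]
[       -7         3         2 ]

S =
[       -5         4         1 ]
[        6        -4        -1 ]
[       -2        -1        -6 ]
R + S =
[        3        10        -4 ]
[        0        -5         3 ]
[       -9         2        -4 ]

Matrix addition is elementwise: (R+S)[i][j] = R[i][j] + S[i][j].
  (R+S)[0][0] = (8) + (-5) = 3
  (R+S)[0][1] = (6) + (4) = 10
  (R+S)[0][2] = (-5) + (1) = -4
  (R+S)[1][0] = (-6) + (6) = 0
  (R+S)[1][1] = (-1) + (-4) = -5
  (R+S)[1][2] = (4) + (-1) = 3
  (R+S)[2][0] = (-7) + (-2) = -9
  (R+S)[2][1] = (3) + (-1) = 2
  (R+S)[2][2] = (2) + (-6) = -4
R + S =
[        3        10        -4 ]
[        0        -5         3 ]
[       -9         2        -4 ]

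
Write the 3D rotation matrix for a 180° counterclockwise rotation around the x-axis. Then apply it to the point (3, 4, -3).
R = [[1, 0, 0], [0, -1, 0], [0, 0, -1]]; R·(3, 4, -3) = (3, -4, 3)

Rotation matrix for 180° around x-axis:
cos(180°) = -1, sin(180°) = 0
R = [[1, 0, 0], [0, -1, 0], [0, 0, -1]]
Apply to (3, 4, -3): R·[3, 4, -3]ᵀ = (3, -4, 3)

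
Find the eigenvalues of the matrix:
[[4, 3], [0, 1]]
λ = 1 and λ = 4

Characteristic equation: det(A - λI) = 0
λ² - (trace)λ + (det) = 0
λ² - (5)λ + (4) = 0
λ² - 5λ + 4 = 0
Solving: λ = 1, 4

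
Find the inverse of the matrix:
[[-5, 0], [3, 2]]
[[-1/5, 0], [3/10, 1/2]]

For [[a,b],[c,d]], inverse = (1/det)·[[d,-b],[-c,a]]
det = -5·2 - 0·3 = -10
Inverse = (1/-10)·[[2, 0], [-3, -5]]
        = [[-1/5, 0], [3/10, 1/2]]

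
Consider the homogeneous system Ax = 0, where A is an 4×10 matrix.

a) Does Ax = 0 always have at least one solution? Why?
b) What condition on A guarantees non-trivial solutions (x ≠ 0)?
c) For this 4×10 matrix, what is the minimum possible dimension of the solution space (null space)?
a) Yes, x = 0 is always a solution. b) When A has linearly dependent columns (rank < n). c) Minimum nullity = 6.

a) x = 0 satisfies A·0 = 0, so the zero vector is always a solution.
b) Non-trivial solutions exist iff the columns of A are linearly dependent, equivalently rank(A) < n (the number of columns).
c) By rank-nullity, rank(A) + nullity(A) = n = 10. Since A has only 4 rows, rank(A) ≤ 4, so nullity(A) ≥ 10 - 4 = 6.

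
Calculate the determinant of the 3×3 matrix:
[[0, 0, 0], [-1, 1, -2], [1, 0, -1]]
0

Expansion along first row:
det = 0·det([[1,-2],[0,-1]]) - 0·det([[-1,-2],[1,-1]]) + 0·det([[-1,1],[1,0]])
    = 0·(1·-1 - -2·0) - 0·(-1·-1 - -2·1) + 0·(-1·0 - 1·1)
    = 0·-1 - 0·3 + 0·-1
    = 0 + 0 + 0 = 0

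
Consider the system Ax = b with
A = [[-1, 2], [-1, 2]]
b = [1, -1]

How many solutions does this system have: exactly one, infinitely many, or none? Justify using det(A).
No solution

det(A) = (-1)*(2) - (2)*(-1) = 0, so A is singular.
The column space of A is span(column 1) = span([-1, -1]).
b = [1, -1] is not a scalar multiple of column 1, so b ∉ column space and the system is inconsistent — no solution.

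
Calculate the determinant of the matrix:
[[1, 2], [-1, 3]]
5

For a 2×2 matrix [[a, b], [c, d]], det = ad - bc
det = (1)(3) - (2)(-1) = 3 - -2 = 5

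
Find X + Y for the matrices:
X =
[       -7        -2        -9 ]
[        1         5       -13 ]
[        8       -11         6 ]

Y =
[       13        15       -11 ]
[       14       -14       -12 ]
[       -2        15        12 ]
X + Y =
[        6        13       -20 ]
[       15        -9       -25 ]
[        6         4        18 ]

Matrix addition is elementwise: (X+Y)[i][j] = X[i][j] + Y[i][j].
  (X+Y)[0][0] = (-7) + (13) = 6
  (X+Y)[0][1] = (-2) + (15) = 13
  (X+Y)[0][2] = (-9) + (-11) = -20
  (X+Y)[1][0] = (1) + (14) = 15
  (X+Y)[1][1] = (5) + (-14) = -9
  (X+Y)[1][2] = (-13) + (-12) = -25
  (X+Y)[2][0] = (8) + (-2) = 6
  (X+Y)[2][1] = (-11) + (15) = 4
  (X+Y)[2][2] = (6) + (12) = 18
X + Y =
[        6        13       -20 ]
[       15        -9       -25 ]
[        6         4        18 ]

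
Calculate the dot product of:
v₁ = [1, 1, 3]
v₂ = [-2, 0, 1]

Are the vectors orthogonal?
1, No

The dot product is the sum of products of corresponding components.
v₁·v₂ = (1)*(-2) + (1)*(0) + (3)*(1) = -2 + 0 + 3 = 1.
Two vectors are orthogonal iff their dot product is 0; here the dot product is 1, so the vectors are not orthogonal.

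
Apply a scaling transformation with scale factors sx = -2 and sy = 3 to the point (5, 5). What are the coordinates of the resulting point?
(-10, 15)

Scaling matrix:
[[-2, 0], [0, 3]]
Result: (5 × -2, 5 × 3) = (-10, 15)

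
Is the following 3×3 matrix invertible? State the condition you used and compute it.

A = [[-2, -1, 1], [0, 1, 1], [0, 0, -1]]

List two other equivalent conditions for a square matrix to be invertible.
Yes, invertible; det(A) = 2 ≠ 0. Equivalent conditions: rank(A) = 3; Ax = 0 has only the trivial solution; 0 is not an eigenvalue; the columns of A are linearly independent.

To check invertibility, compute det(A).
The given matrix is triangular, so det(A) equals the product of its diagonal entries = 2 ≠ 0.
Since det(A) ≠ 0, A is invertible.
Equivalent conditions for a square matrix A to be invertible:
- rank(A) = 3 (full rank).
- The homogeneous system Ax = 0 has only the trivial solution x = 0.
- 0 is not an eigenvalue of A.
- The columns (equivalently rows) of A are linearly independent.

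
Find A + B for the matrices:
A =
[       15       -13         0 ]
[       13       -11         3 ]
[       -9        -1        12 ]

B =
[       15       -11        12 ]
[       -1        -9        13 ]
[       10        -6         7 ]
A + B =
[       30       -24        12 ]
[       12       -20        16 ]
[        1        -7        19 ]

Matrix addition is elementwise: (A+B)[i][j] = A[i][j] + B[i][j].
  (A+B)[0][0] = (15) + (15) = 30
  (A+B)[0][1] = (-13) + (-11) = -24
  (A+B)[0][2] = (0) + (12) = 12
  (A+B)[1][0] = (13) + (-1) = 12
  (A+B)[1][1] = (-11) + (-9) = -20
  (A+B)[1][2] = (3) + (13) = 16
  (A+B)[2][0] = (-9) + (10) = 1
  (A+B)[2][1] = (-1) + (-6) = -7
  (A+B)[2][2] = (12) + (7) = 19
A + B =
[       30       -24        12 ]
[       12       -20        16 ]
[        1        -7        19 ]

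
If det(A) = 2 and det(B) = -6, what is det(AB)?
-12

Use the multiplicative property of determinants: det(AB) = det(A)*det(B).
det(AB) = (2)*(-6) = -12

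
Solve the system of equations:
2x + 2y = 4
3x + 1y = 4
x = 1, y = 1

Use elimination (row reduction):
Equation 1: 2x + 2y = 4.
Equation 2: 3x + 1y = 4.
Multiply Eq1 by 3 and Eq2 by 2: 6x + 6y = 12;  6x + 2y = 8.
Subtract: (-4)y = -4, so y = 1.
Back-substitute into Eq1: 2x + 2*(1) = 4, so x = 1.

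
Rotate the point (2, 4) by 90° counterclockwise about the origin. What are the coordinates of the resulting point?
(-4, 2)

Rotation matrix R(θ) = [[cos θ, -sin θ], [sin θ, cos θ]]; for θ = 90°:
R = [[0, -1], [1, 0]]
Result: R × [2, 4]ᵀ = [0·2 + (-1)·4, 1·2 + (0)·4]ᵀ = (-4, 2)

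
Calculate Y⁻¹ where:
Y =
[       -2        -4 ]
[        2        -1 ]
det(Y) = 10
Y⁻¹ =
[    -1/10       2/5 ]
[     -1/5      -1/5 ]

For a 2×2 matrix Y = [[a, b], [c, d]] with det(Y) ≠ 0, Y⁻¹ = (1/det(Y)) * [[d, -b], [-c, a]].
det(Y) = (-2)*(-1) - (-4)*(2) = 2 + 8 = 10.
Y⁻¹ = (1/10) * [[-1, 4], [-2, -2]].
Dividing each entry by 10 and reducing:
Y⁻¹ =
[    -1/10       2/5 ]
[     -1/5      -1/5 ]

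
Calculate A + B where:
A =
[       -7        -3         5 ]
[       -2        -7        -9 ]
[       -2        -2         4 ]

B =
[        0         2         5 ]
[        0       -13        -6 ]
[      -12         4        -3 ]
A + B =
[       -7        -1        10 ]
[       -2       -20       -15 ]
[      -14         2         1 ]

Matrix addition is elementwise: (A+B)[i][j] = A[i][j] + B[i][j].
  (A+B)[0][0] = (-7) + (0) = -7
  (A+B)[0][1] = (-3) + (2) = -1
  (A+B)[0][2] = (5) + (5) = 10
  (A+B)[1][0] = (-2) + (0) = -2
  (A+B)[1][1] = (-7) + (-13) = -20
  (A+B)[1][2] = (-9) + (-6) = -15
  (A+B)[2][0] = (-2) + (-12) = -14
  (A+B)[2][1] = (-2) + (4) = 2
  (A+B)[2][2] = (4) + (-3) = 1
A + B =
[       -7        -1        10 ]
[       -2       -20       -15 ]
[      -14         2         1 ]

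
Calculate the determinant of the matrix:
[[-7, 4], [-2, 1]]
1

For a 2×2 matrix [[a, b], [c, d]], det = ad - bc
det = (-7)(1) - (4)(-2) = -7 - -8 = 1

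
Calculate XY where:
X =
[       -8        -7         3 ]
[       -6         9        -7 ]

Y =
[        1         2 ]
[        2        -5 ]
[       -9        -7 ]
XY =
[      -49        -2 ]
[       75        -8 ]

Matrix multiplication: (XY)[i][j] = sum over k of X[i][k] * Y[k][j].
  (XY)[0][0] = (-8)*(1) + (-7)*(2) + (3)*(-9) = -49
  (XY)[0][1] = (-8)*(2) + (-7)*(-5) + (3)*(-7) = -2
  (XY)[1][0] = (-6)*(1) + (9)*(2) + (-7)*(-9) = 75
  (XY)[1][1] = (-6)*(2) + (9)*(-5) + (-7)*(-7) = -8
XY =
[      -49        -2 ]
[       75        -8 ]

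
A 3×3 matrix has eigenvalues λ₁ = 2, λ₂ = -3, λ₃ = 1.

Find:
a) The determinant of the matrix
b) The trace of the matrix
det = -6, trace = 0

Two standard eigenvalue identities:
- det(A) equals the product of the eigenvalues (counted with multiplicity).
- trace(A) equals the sum of the eigenvalues.
det(A) = (2)*(-3)*(1) = -6.
trace(A) = 2 - 3 + 1 = 0.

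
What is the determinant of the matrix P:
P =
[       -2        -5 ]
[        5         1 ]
det(P) = 23

For a 2×2 matrix [[a, b], [c, d]], det = a*d - b*c.
det(P) = (-2)*(1) - (-5)*(5) = -2 + 25 = 23.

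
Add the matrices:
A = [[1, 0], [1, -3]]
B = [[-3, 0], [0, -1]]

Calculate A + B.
[[-2, 0], [1, -4]]

Add corresponding elements:
(1)+(-3)=-2
(0)+(0)=0
(1)+(0)=1
(-3)+(-1)=-4
A + B = [[-2, 0], [1, -4]]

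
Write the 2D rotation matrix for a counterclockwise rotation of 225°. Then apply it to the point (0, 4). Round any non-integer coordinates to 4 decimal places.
R = [[-√2/2, √2/2], [-√2/2, -√2/2]]; R·(0, 4) = (2.8284, -2.8284)

Rotation matrix formula: R(θ) = [[cos θ, -sin θ], [sin θ, cos θ]]
For θ = 225°:
cos(225°) = -√2/2
sin(225°) = -√2/2
R = [[-√2/2, √2/2], [-√2/2, -√2/2]]
Apply to (0, 4): [-√2/2·0 + (√2/2)·4, -√2/2·0 + -√2/2·4] = (2.8284, -2.8284)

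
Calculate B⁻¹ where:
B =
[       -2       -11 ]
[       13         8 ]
det(B) = 127
B⁻¹ =
[    8/127    11/127 ]
[  -13/127    -2/127 ]

For a 2×2 matrix B = [[a, b], [c, d]] with det(B) ≠ 0, B⁻¹ = (1/det(B)) * [[d, -b], [-c, a]].
det(B) = (-2)*(8) - (-11)*(13) = -16 + 143 = 127.
B⁻¹ = (1/127) * [[8, 11], [-13, -2]].
Dividing each entry by 127 and reducing:
B⁻¹ =
[    8/127    11/127 ]
[  -13/127    -2/127 ]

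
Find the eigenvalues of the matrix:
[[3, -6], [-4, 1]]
λ = -3 and λ = 7

Characteristic equation: det(A - λI) = 0
λ² - (trace)λ + (det) = 0
λ² - (4)λ + (-21) = 0
λ² - 4λ - 21 = 0
Solving: λ = -3, 7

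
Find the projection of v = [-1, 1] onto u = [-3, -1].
[-3/5, -1/5]

The projection of v onto u is proj_u(v) = ((v·u) / (u·u)) · u.
v·u = (-1)*(-3) + (1)*(-1) = 2.
u·u = (-3)*(-3) + (-1)*(-1) = 10.
coefficient = 2 / 10 = 1/5.
proj_u(v) = 1/5 · [-3, -1] = [-3/5, -1/5].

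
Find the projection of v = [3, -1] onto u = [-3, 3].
[2, -2]

The projection of v onto u is proj_u(v) = ((v·u) / (u·u)) · u.
v·u = (3)*(-3) + (-1)*(3) = -12.
u·u = (-3)*(-3) + (3)*(3) = 18.
coefficient = -12 / 18 = -2/3.
proj_u(v) = -2/3 · [-3, 3] = [2, -2].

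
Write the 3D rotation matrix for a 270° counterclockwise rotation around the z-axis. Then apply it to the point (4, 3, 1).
R = [[0, 1, 0], [-1, 0, 0], [0, 0, 1]]; R·(4, 3, 1) = (3, -4, 1)

Rotation matrix for 270° around z-axis:
cos(270°) = 0, sin(270°) = -1
R = [[0, 1, 0], [-1, 0, 0], [0, 0, 1]]
Apply to (4, 3, 1): R·[4, 3, 1]ᵀ = (3, -4, 1)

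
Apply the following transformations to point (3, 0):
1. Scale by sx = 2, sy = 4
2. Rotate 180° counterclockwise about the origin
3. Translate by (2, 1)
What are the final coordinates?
(-4, 1)

Step 1: Scale → (6, 0)
Step 2: Rotate 180° → (-6, 0)
Step 3: Translate → (-4, 1)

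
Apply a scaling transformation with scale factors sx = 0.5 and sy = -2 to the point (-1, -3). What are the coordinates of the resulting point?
(-0.5, 6)

Scaling matrix:
[[0.50, 0], [0, -2]]
Result: (-1 × 0.5, -3 × -2) = (-0.5, 6)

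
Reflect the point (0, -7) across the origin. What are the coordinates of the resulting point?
(0, 7)

Reflection across origin: (0, -7) → (0, 7)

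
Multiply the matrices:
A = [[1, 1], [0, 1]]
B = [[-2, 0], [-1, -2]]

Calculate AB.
[[-3, -2], [-1, -2]]

Each entry (i,j) of AB = sum over k of A[i][k]*B[k][j].
(AB)[0][0] = (1)*(-2) + (1)*(-1) = -3
(AB)[0][1] = (1)*(0) + (1)*(-2) = -2
(AB)[1][0] = (0)*(-2) + (1)*(-1) = -1
(AB)[1][1] = (0)*(0) + (1)*(-2) = -2
AB = [[-3, -2], [-1, -2]]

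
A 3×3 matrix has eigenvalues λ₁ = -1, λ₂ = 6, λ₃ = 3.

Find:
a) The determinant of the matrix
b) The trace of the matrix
det = -18, trace = 8

Two standard eigenvalue identities:
- det(A) equals the product of the eigenvalues (counted with multiplicity).
- trace(A) equals the sum of the eigenvalues.
det(A) = (-1)*(6)*(3) = -18.
trace(A) = -1 + 6 + 3 = 8.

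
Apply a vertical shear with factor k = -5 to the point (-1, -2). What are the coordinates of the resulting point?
(-1, 3)

Shear matrix for vertical shear with factor k = -5:
[[1, 0], [-5, 1]]
Result: (-1, -2) → (-1, 3)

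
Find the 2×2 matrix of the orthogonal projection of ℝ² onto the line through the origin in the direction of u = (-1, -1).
[[1/2, 1/2], [1/2, 1/2]]

The orthogonal projection onto the line spanned by a nonzero vector u = (a, b) has matrix P = (u uᵀ) / (uᵀ u) = (1/(a² + b²)) · [[a², ab], [ab, b²]].
Here u = (-1, -1), so a² + b² = 1 + 1 = 2.
P = (1/2) · [[1, 1], [1, 1]] = [[1/2, 1/2], [1/2, 1/2]].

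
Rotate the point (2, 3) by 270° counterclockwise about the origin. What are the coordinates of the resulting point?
(3, -2)

Rotation matrix R(θ) = [[cos θ, -sin θ], [sin θ, cos θ]]; for θ = 270°:
R = [[0, 1], [-1, 0]]
Result: R × [2, 3]ᵀ = [0·2 + (1)·3, -1·2 + (0)·3]ᵀ = (3, -2)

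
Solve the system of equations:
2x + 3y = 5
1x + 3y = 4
x = 1, y = 1

Use elimination (row reduction):
Equation 1: 2x + 3y = 5.
Equation 2: 1x + 3y = 4.
Multiply Eq1 by 1 and Eq2 by 2: 2x + 3y = 5;  2x + 6y = 8.
Subtract: (3)y = 3, so y = 1.
Back-substitute into Eq1: 2x + 3*(1) = 5, so x = 1.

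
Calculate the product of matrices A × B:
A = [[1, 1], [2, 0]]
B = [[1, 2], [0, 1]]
[[1, 3], [2, 4]]

Matrix multiplication:
C[0][0] = 1×1 + 1×0 = 1
C[0][1] = 1×2 + 1×1 = 3
C[1][0] = 2×1 + 0×0 = 2
C[1][1] = 2×2 + 0×1 = 4
Result: [[1, 3], [2, 4]]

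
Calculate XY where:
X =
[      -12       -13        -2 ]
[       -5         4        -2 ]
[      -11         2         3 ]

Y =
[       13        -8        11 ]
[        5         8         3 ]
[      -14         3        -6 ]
XY =
[     -193       -14      -159 ]
[      -17        66       -31 ]
[     -175       113      -133 ]

Matrix multiplication: (XY)[i][j] = sum over k of X[i][k] * Y[k][j].
  (XY)[0][0] = (-12)*(13) + (-13)*(5) + (-2)*(-14) = -193
  (XY)[0][1] = (-12)*(-8) + (-13)*(8) + (-2)*(3) = -14
  (XY)[0][2] = (-12)*(11) + (-13)*(3) + (-2)*(-6) = -159
  (XY)[1][0] = (-5)*(13) + (4)*(5) + (-2)*(-14) = -17
  (XY)[1][1] = (-5)*(-8) + (4)*(8) + (-2)*(3) = 66
  (XY)[1][2] = (-5)*(11) + (4)*(3) + (-2)*(-6) = -31
  (XY)[2][0] = (-11)*(13) + (2)*(5) + (3)*(-14) = -175
  (XY)[2][1] = (-11)*(-8) + (2)*(8) + (3)*(3) = 113
  (XY)[2][2] = (-11)*(11) + (2)*(3) + (3)*(-6) = -133
XY =
[     -193       -14      -159 ]
[      -17        66       -31 ]
[     -175       113      -133 ]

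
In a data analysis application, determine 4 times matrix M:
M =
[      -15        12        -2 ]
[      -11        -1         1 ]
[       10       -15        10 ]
4M =
[      -60        48        -8 ]
[      -44        -4         4 ]
[       40       -60        40 ]

Scalar multiplication is elementwise: (4M)[i][j] = 4 * M[i][j].
  (4M)[0][0] = 4 * (-15) = -60
  (4M)[0][1] = 4 * (12) = 48
  (4M)[0][2] = 4 * (-2) = -8
  (4M)[1][0] = 4 * (-11) = -44
  (4M)[1][1] = 4 * (-1) = -4
  (4M)[1][2] = 4 * (1) = 4
  (4M)[2][0] = 4 * (10) = 40
  (4M)[2][1] = 4 * (-15) = -60
  (4M)[2][2] = 4 * (10) = 40
4M =
[      -60        48        -8 ]
[      -44        -4         4 ]
[       40       -60        40 ]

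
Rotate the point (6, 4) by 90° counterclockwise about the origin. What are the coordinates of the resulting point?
(-4, 6)

Rotation matrix R(θ) = [[cos θ, -sin θ], [sin θ, cos θ]]; for θ = 90°:
R = [[0, -1], [1, 0]]
Result: R × [6, 4]ᵀ = [0·6 + (-1)·4, 1·6 + (0)·4]ᵀ = (-4, 6)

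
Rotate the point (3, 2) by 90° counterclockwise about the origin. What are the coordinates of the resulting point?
(-2, 3)

Rotation matrix R(θ) = [[cos θ, -sin θ], [sin θ, cos θ]]; for θ = 90°:
R = [[0, -1], [1, 0]]
Result: R × [3, 2]ᵀ = [0·3 + (-1)·2, 1·3 + (0)·2]ᵀ = (-2, 3)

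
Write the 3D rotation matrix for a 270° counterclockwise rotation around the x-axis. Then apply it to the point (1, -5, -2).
R = [[1, 0, 0], [0, 0, 1], [0, -1, 0]]; R·(1, -5, -2) = (1, -2, 5)

Rotation matrix for 270° around x-axis:
cos(270°) = 0, sin(270°) = -1
R = [[1, 0, 0], [0, 0, 1], [0, -1, 0]]
Apply to (1, -5, -2): R·[1, -5, -2]ᵀ = (1, -2, 5)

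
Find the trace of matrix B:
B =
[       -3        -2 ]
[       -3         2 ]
tr(B) = -3 + 2 = -1

The trace of a square matrix is the sum of its diagonal entries.
Diagonal entries of B: B[0][0] = -3, B[1][1] = 2.
tr(B) = -3 + 2 = -1.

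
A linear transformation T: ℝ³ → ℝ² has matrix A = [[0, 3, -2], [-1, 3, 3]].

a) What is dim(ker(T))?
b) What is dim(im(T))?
dim(ker) = 1, dim(im) = 2

The two rows are not scalar multiples of one another (no single k satisfies row 2 = k × row 1), so they are linearly independent.
Thus rank(A) = 2.
dim(im(T)) = rank(A) = 2.
By the rank-nullity theorem applied to T: ℝ³ → ℝ², rank(A) + nullity(A) = 3 (the domain dimension), so dim(ker(T)) = 3 - 2 = 1.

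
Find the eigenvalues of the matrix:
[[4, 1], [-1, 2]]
λ = 3 and λ = 3

Characteristic equation: det(A - λI) = 0
λ² - (trace)λ + (det) = 0
λ² - (6)λ + (9) = 0
λ² - 6λ + 9 = 0
Solving: λ = 3, 3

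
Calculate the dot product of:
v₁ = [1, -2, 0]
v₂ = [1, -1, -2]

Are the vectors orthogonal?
3, No

The dot product is the sum of products of corresponding components.
v₁·v₂ = (1)*(1) + (-2)*(-1) + (0)*(-2) = 1 + 2 + 0 = 3.
Two vectors are orthogonal iff their dot product is 0; here the dot product is 3, so the vectors are not orthogonal.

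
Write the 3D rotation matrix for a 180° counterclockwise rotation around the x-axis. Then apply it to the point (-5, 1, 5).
R = [[1, 0, 0], [0, -1, 0], [0, 0, -1]]; R·(-5, 1, 5) = (-5, -1, -5)

Rotation matrix for 180° around x-axis:
cos(180°) = -1, sin(180°) = 0
R = [[1, 0, 0], [0, -1, 0], [0, 0, -1]]
Apply to (-5, 1, 5): R·[-5, 1, 5]ᵀ = (-5, -1, -5)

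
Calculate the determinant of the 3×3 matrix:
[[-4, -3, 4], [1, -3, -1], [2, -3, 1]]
45

Expansion along first row:
det = -4·det([[-3,-1],[-3,1]]) - -3·det([[1,-1],[2,1]]) + 4·det([[1,-3],[2,-3]])
    = -4·(-3·1 - -1·-3) - -3·(1·1 - -1·2) + 4·(1·-3 - -3·2)
    = -4·-6 - -3·3 + 4·3
    = 24 + 9 + 12 = 45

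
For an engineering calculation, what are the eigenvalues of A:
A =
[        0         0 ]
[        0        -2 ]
λ = -2, 0

Solve det(A - λI) = 0. For a 2×2 matrix the characteristic equation is λ² - (trace)λ + det = 0.
trace(A) = a + d = 0 - 2 = -2.
det(A) = a*d - b*c = (0)*(-2) - (0)*(0) = 0 - 0 = 0.
Characteristic equation: λ² - (-2)λ + (0) = 0.
Discriminant = (-2)² - 4*(0) = 4 - 0 = 4.
λ = (-2 ± √4) / 2 = (-2 ± 2) / 2 = -2, 0.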